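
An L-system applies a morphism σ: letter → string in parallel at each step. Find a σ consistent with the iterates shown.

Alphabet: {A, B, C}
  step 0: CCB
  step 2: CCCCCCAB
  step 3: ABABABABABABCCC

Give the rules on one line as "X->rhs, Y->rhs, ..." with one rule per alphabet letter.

  step 2 ⇒ step 3: CCCCCCAB ⇒ AB·AB·AB·AB·AB·AB·CC·C
    A ↦ CC
    B ↦ C
    C ↦ AB

A->CC, B->C, C->AB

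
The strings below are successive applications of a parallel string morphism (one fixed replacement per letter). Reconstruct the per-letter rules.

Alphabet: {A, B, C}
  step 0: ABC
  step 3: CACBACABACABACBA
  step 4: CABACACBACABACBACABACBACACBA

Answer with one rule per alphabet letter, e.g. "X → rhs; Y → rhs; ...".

A->BA, B->C, C->CA

  step 3 ⇒ step 4: CACBACABACABACBA ⇒ CA·BA·CA·C·BA·CA·BA·C·BA·CA·BA·C·BA·CA·C·BA
    A ↦ BA
    B ↦ C
    C ↦ CA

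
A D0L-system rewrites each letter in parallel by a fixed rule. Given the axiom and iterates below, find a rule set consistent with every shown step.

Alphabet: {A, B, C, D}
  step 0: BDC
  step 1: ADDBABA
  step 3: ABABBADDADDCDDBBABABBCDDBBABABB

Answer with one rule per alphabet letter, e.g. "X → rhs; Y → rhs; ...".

A->CDD, B->ADD, C->ABA, D->B

  step 0 ⇒ step 1: BDC ⇒ ADD·B·ABA
    B ↦ ADD
    C ↦ ABA
    D ↦ B
    A ↦ CDD  (constrained at step 1)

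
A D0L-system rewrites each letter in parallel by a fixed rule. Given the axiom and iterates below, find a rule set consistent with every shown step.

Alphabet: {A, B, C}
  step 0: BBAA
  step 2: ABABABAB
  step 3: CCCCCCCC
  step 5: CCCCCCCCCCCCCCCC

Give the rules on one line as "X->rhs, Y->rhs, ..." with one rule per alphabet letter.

A->C, B->C, C->AB

  step 2 ⇒ step 3: ABABABAB ⇒ C·C·C·C·C·C·C·C
    A ↦ C
    B ↦ C
    C ↦ AB  (constrained at step 3)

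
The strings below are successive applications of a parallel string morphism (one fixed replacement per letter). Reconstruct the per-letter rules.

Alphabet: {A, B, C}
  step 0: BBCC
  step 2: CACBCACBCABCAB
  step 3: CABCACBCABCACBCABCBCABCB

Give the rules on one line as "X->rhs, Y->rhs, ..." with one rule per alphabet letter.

A->B, B->CB, C->CA

  step 2 ⇒ step 3: CACBCACBCABCAB ⇒ CA·B·CA·CB·CA·B·CA·CB·CA·B·CB·CA·B·CB
    A ↦ B
    B ↦ CB
    C ↦ CA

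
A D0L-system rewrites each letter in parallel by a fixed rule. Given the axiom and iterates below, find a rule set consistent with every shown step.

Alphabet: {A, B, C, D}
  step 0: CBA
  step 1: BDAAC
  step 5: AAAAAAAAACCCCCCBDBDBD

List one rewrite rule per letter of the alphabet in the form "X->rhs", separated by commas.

A->C, B->AA, C->BD, D->A

  step 0 ⇒ step 1: CBA ⇒ BD·AA·C
    A ↦ C
    B ↦ AA
    C ↦ BD
    D ↦ A  (constrained at step 1)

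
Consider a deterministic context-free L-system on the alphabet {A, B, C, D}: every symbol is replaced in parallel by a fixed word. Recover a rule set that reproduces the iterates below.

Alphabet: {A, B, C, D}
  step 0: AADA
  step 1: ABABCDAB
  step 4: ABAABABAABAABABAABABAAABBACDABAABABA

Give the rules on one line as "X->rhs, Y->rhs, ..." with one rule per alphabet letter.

A->AB, B->A, C->BA, D->CD

  step 0 ⇒ step 1: AADA ⇒ AB·AB·CD·AB
    A ↦ AB
    D ↦ CD
    B ↦ A  (constrained at step 1)
    C ↦ BA  (constrained at step 1)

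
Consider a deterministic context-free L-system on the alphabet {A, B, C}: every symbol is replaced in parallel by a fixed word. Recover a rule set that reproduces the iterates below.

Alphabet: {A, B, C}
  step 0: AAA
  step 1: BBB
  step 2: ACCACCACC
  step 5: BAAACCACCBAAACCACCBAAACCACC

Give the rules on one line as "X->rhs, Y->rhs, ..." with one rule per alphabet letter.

A->B, B->ACC, C->A

  step 1 ⇒ step 2: BBB ⇒ ACC·ACC·ACC
    B ↦ ACC
  step 0 ⇒ step 1: AAA ⇒ B·B·B
    A ↦ B
    C ↦ A  (constrained at step 2)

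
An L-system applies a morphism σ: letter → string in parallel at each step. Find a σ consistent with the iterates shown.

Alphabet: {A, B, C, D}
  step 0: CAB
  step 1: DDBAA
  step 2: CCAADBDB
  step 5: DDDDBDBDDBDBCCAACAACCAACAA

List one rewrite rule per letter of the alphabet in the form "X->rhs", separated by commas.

  step 1 ⇒ step 2: DDBAA ⇒ C·C·AA·DB·DB
    A ↦ DB
    B ↦ AA
    D ↦ C
  step 0 ⇒ step 1: CAB ⇒ D·DB·AA
    C ↦ D

A->DB, B->AA, C->D, D->C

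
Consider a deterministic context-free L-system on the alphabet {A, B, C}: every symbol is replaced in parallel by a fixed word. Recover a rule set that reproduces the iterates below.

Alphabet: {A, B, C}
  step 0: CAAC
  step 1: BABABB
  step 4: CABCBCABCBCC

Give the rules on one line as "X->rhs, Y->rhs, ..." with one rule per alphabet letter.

  step 0 ⇒ step 1: CAAC ⇒ B·AB·AB·B
    A ↦ AB
    C ↦ B
    B ↦ C  (constrained at step 1)

A->AB, B->C, C->B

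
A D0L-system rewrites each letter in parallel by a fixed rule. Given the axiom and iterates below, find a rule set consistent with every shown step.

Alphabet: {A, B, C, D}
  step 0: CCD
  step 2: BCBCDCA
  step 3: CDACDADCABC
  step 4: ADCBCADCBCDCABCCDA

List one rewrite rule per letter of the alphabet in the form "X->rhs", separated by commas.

A->BC, B->CD, C->A, D->DC

  step 3 ⇒ step 4: CDACDADCABC ⇒ A·DC·BC·A·DC·BC·DC·A·BC·CD·A
    A ↦ BC
    B ↦ CD
    C ↦ A
    D ↦ DC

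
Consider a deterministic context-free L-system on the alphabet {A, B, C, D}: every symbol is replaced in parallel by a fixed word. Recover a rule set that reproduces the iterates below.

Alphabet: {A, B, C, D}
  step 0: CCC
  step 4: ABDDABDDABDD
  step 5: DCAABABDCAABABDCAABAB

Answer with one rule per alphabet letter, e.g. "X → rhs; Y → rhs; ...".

  step 4 ⇒ step 5: ABDDABDDABDD ⇒ D·CA·AB·AB·D·CA·AB·AB·D·CA·AB·AB
    A ↦ D
    B ↦ CA
    D ↦ AB
    C ↦ D  (constrained at step 0)

A->D, B->CA, C->D, D->AB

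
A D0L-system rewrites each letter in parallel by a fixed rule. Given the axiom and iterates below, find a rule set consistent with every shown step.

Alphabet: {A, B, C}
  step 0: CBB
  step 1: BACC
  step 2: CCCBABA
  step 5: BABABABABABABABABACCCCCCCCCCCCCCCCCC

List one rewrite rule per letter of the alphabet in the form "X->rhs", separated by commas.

  step 1 ⇒ step 2: BACC ⇒ C·CC·BA·BA
    A ↦ CC
    B ↦ C
    C ↦ BA

A->CC, B->C, C->BA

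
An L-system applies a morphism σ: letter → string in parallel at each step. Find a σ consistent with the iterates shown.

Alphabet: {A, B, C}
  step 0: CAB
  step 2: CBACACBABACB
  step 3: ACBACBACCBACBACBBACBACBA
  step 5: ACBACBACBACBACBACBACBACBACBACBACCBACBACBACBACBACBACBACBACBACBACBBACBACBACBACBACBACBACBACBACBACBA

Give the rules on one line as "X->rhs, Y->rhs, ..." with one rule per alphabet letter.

  step 2 ⇒ step 3: CBACACBABACB ⇒ AC·BA·CB·AC·CB·AC·BA·CB·BA·CB·AC·BA
    A ↦ CB
    B ↦ BA
    C ↦ AC

A->CB, B->BA, C->AC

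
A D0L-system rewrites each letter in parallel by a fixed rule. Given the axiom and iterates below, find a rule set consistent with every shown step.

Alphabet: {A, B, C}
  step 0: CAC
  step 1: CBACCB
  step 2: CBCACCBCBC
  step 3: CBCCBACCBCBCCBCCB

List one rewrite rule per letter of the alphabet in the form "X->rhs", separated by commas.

  step 2 ⇒ step 3: CBCACCBCBC ⇒ CB·C·CB·AC·CB·CB·C·CB·C·CB
    A ↦ AC
    B ↦ C
    C ↦ CB

A->AC, B->C, C->CB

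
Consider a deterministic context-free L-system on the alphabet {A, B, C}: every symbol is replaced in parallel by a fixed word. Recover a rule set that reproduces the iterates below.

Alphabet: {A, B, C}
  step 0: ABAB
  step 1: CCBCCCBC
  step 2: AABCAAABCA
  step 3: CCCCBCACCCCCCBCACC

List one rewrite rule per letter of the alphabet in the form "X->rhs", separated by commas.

  step 2 ⇒ step 3: AABCAAABCA ⇒ CC·CC·BC·A·CC·CC·CC·BC·A·CC
    A ↦ CC
    B ↦ BC
    C ↦ A

A->CC, B->BC, C->A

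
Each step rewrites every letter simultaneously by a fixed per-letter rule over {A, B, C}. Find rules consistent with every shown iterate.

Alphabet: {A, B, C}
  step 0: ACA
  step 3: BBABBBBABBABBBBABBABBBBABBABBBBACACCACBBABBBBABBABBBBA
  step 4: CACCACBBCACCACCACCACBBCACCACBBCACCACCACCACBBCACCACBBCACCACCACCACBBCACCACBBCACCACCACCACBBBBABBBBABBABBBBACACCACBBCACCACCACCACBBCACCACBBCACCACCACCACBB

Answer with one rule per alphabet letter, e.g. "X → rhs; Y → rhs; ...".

A->BB, B->CAC, C->BBA

  step 3 ⇒ step 4: BBABBBBABBABBBBABBABBBBABBABBBBACACCACBBABBBBABBABBBBA ⇒ CAC·CAC·BB·CAC·CAC·CAC·CAC·BB·CAC·CAC·BB·CAC·CAC·CAC·CAC·BB·CAC·CAC·BB·CAC·CAC·CAC·CAC·BB·CAC·CAC·BB·CAC·CAC·CAC·CAC·BB·BBA·BB·BBA·BBA·BB·BBA·CAC·CAC·BB·CAC·CAC·CAC·CAC·BB·CAC·CAC·BB·CAC·CAC·CAC·CAC·BB
    A ↦ BB
    B ↦ CAC
    C ↦ BBA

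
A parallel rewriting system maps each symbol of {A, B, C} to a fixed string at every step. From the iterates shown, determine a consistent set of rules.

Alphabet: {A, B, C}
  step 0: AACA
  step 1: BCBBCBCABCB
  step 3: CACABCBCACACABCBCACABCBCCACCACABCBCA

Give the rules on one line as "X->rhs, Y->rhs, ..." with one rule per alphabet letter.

A->BCB, B->C, C->CA

  step 0 ⇒ step 1: AACA ⇒ BCB·BCB·CA·BCB
    A ↦ BCB
    C ↦ CA
    B ↦ C  (constrained at step 1)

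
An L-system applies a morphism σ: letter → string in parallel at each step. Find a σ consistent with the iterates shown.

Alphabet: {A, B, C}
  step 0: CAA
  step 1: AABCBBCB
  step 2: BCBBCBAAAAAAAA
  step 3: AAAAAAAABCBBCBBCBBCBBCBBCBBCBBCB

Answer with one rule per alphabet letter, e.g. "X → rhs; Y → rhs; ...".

A->BCB, B->A, C->AA

  step 2 ⇒ step 3: BCBBCBAAAAAAAA ⇒ A·AA·A·A·AA·A·BCB·BCB·BCB·BCB·BCB·BCB·BCB·BCB
    A ↦ BCB
    B ↦ A
    C ↦ AA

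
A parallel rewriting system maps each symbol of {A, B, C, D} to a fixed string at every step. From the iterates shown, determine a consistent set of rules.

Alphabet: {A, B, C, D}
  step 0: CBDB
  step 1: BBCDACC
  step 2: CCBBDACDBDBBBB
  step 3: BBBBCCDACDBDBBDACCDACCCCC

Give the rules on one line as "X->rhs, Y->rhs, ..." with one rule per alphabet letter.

A->DBD, B->C, C->BB, D->DAC

  step 2 ⇒ step 3: CCBBDACDBDBBBB ⇒ BB·BB·C·C·DAC·DBD·BB·DAC·C·DAC·C·C·C·C
    A ↦ DBD
    B ↦ C
    C ↦ BB
    D ↦ DAC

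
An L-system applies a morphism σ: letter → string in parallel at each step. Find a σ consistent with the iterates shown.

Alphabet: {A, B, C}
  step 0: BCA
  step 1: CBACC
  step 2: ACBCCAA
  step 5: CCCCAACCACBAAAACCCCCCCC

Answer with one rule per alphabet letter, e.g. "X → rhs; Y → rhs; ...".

  step 1 ⇒ step 2: CBACC ⇒ A·CB·CC·A·A
    A ↦ CC
    B ↦ CB
    C ↦ A

A->CC, B->CB, C->A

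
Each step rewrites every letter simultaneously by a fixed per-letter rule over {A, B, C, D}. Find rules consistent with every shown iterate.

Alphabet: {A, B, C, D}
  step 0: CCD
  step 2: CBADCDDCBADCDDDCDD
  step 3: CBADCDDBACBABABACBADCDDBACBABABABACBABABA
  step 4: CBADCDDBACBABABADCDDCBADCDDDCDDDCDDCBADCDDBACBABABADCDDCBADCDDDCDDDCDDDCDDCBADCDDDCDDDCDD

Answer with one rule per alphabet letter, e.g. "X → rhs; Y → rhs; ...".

A->DD, B->DC, C->CBA, D->BA

  step 3 ⇒ step 4: CBADCDDBACBABABACBADCDDBACBABABABACBABABA ⇒ CBA·DC·DD·BA·CBA·BA·BA·DC·DD·CBA·DC·DD·DC·DD·DC·DD·CBA·DC·DD·BA·CBA·BA·BA·DC·DD·CBA·DC·DD·DC·DD·DC·DD·DC·DD·CBA·DC·DD·DC·DD·DC·DD
    A ↦ DD
    B ↦ DC
    C ↦ CBA
    D ↦ BA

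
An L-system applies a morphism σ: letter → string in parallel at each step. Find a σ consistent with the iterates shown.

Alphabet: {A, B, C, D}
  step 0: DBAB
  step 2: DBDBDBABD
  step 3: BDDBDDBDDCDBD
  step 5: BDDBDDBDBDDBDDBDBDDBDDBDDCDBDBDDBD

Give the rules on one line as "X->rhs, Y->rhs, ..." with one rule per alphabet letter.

  step 2 ⇒ step 3: DBDBDBABD ⇒ BD·D·BD·D·BD·D·C·D·BD
    A ↦ C
    B ↦ D
    D ↦ BD
    C ↦ BA  (constrained at step 3)

A->C, B->D, C->BA, D->BD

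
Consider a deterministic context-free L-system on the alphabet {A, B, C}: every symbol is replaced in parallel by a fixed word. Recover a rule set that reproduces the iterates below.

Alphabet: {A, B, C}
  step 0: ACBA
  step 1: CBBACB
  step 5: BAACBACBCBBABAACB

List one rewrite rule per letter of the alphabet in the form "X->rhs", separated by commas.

A->CB, B->A, C->B

  step 0 ⇒ step 1: ACBA ⇒ CB·B·A·CB
    A ↦ CB
    B ↦ A
    C ↦ B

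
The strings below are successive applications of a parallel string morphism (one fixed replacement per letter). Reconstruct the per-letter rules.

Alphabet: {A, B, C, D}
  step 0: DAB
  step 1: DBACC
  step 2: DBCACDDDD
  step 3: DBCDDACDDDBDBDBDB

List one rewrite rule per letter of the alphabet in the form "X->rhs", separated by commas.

A->AC, B->C, C->DD, D->DB

  step 2 ⇒ step 3: DBCACDDDD ⇒ DB·C·DD·AC·DD·DB·DB·DB·DB
    A ↦ AC
    B ↦ C
    C ↦ DD
    D ↦ DB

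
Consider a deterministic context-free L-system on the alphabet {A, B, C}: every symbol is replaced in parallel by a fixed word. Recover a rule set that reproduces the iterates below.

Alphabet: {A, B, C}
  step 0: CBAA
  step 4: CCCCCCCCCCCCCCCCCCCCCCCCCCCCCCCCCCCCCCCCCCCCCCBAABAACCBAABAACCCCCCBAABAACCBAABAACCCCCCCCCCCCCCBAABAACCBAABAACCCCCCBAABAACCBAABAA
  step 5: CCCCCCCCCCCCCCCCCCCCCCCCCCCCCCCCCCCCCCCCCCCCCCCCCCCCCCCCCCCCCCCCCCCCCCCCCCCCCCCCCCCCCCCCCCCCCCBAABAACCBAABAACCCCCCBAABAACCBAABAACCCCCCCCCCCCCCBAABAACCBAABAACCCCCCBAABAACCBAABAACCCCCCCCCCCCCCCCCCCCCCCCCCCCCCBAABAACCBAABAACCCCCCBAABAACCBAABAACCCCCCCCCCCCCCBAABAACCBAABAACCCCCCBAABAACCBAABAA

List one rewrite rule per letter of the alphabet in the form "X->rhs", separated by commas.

  step 4 ⇒ step 5: CCCCCCCCCCCCCCCCCCCCCCCCCCCCCCCCCCCCCCCCCCCCCCBAABAACCBAABAACCCCCCBAABAACCBAABAACCCCCCCCCCCCCCBAABAACCBAABAACCCCCCBAABAACCBAABAA ⇒ CC·CC·CC·CC·CC·CC·CC·CC·CC·CC·CC·CC·CC·CC·CC·CC·CC·CC·CC·CC·CC·CC·CC·CC·CC·CC·CC·CC·CC·CC·CC·CC·CC·CC·CC·CC·CC·CC·CC·CC·CC·CC·CC·CC·CC·CC·CC·BAA·BAA·CC·BAA·BAA·CC·CC·CC·BAA·BAA·CC·BAA·BAA·CC·CC·CC·CC·CC·CC·CC·BAA·BAA·CC·BAA·BAA·CC·CC·CC·BAA·BAA·CC·BAA·BAA·CC·CC·CC·CC·CC·CC·CC·CC·CC·CC·CC·CC·CC·CC·CC·BAA·BAA·CC·BAA·BAA·CC·CC·CC·BAA·BAA·CC·BAA·BAA·CC·CC·CC·CC·CC·CC·CC·BAA·BAA·CC·BAA·BAA·CC·CC·CC·BAA·BAA·CC·BAA·BAA
    A ↦ BAA
    B ↦ CC
    C ↦ CC

A->BAA, B->CC, C->CC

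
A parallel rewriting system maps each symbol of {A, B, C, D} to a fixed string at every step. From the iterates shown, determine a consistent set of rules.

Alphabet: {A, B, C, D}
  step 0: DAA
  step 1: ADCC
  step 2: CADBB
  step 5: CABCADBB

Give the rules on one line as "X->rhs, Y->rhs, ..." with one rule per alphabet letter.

A->C, B->A, C->B, D->AD

  step 1 ⇒ step 2: ADCC ⇒ C·AD·B·B
    A ↦ C
    C ↦ B
    D ↦ AD
    B ↦ A  (constrained at step 2)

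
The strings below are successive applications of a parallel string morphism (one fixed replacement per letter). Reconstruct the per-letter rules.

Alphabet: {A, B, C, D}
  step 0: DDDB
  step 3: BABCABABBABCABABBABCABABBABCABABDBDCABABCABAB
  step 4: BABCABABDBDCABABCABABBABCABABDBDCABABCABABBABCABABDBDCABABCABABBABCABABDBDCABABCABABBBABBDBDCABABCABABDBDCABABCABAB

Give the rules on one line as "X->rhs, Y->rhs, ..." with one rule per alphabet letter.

A->CA, B->BAB, C->DBD, D->B

  step 3 ⇒ step 4: BABCABABBABCABABBABCABABBABCABABDBDCABABCABAB ⇒ BAB·CA·BAB·DBD·CA·BAB·CA·BAB·BAB·CA·BAB·DBD·CA·BAB·CA·BAB·BAB·CA·BAB·DBD·CA·BAB·CA·BAB·BAB·CA·BAB·DBD·CA·BAB·CA·BAB·B·BAB·B·DBD·CA·BAB·CA·BAB·DBD·CA·BAB·CA·BAB
    A ↦ CA
    B ↦ BAB
    C ↦ DBD
    D ↦ B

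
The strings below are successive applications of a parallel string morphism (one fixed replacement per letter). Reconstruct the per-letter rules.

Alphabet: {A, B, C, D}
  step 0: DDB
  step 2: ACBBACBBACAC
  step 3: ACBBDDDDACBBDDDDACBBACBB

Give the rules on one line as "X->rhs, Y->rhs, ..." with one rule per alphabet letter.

A->AC, B->DD, C->BB, D->AC

  step 2 ⇒ step 3: ACBBACBBACAC ⇒ AC·BB·DD·DD·AC·BB·DD·DD·AC·BB·AC·BB
    A ↦ AC
    B ↦ DD
    C ↦ BB
    D ↦ AC  (constrained at step 0)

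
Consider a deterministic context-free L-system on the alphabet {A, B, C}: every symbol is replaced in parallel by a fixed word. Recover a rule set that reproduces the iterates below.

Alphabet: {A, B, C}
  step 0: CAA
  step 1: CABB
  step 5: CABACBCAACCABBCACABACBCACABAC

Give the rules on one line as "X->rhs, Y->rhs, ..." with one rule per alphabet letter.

A->B, B->AC, C->CA

  step 0 ⇒ step 1: CAA ⇒ CA·B·B
    A ↦ B
    C ↦ CA
    B ↦ AC  (constrained at step 1)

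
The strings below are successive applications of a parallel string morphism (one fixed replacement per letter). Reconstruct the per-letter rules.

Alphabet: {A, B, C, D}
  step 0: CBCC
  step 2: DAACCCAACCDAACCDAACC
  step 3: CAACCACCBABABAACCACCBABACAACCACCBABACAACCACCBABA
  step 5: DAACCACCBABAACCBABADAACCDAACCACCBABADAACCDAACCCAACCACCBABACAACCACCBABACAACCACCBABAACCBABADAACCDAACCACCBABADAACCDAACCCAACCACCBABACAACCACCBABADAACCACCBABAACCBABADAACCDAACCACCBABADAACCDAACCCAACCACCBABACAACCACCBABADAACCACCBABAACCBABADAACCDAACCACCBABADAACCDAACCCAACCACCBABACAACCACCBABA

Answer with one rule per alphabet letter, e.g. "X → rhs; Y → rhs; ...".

A->ACC, B->DA, C->BA, D->CA

  step 2 ⇒ step 3: DAACCCAACCDAACCDAACC ⇒ CA·ACC·ACC·BA·BA·BA·ACC·ACC·BA·BA·CA·ACC·ACC·BA·BA·CA·ACC·ACC·BA·BA
    A ↦ ACC
    C ↦ BA
    D ↦ CA
    B ↦ DA  (constrained at step 0)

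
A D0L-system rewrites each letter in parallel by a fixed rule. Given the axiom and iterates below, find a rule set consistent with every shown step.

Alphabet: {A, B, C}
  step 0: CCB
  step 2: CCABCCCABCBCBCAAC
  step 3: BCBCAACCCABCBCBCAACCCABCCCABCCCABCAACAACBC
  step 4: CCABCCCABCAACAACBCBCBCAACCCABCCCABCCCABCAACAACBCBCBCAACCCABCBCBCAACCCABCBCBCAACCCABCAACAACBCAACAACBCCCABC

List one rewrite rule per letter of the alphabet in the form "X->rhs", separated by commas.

A->AAC, B->CCA, C->BC

  step 3 ⇒ step 4: BCBCAACCCABCBCBCAACCCABCCCABCCCABCAACAACBC ⇒ CCA·BC·CCA·BC·AAC·AAC·BC·BC·BC·AAC·CCA·BC·CCA·BC·CCA·BC·AAC·AAC·BC·BC·BC·AAC·CCA·BC·BC·BC·AAC·CCA·BC·BC·BC·AAC·CCA·BC·AAC·AAC·BC·AAC·AAC·BC·CCA·BC
    A ↦ AAC
    B ↦ CCA
    C ↦ BC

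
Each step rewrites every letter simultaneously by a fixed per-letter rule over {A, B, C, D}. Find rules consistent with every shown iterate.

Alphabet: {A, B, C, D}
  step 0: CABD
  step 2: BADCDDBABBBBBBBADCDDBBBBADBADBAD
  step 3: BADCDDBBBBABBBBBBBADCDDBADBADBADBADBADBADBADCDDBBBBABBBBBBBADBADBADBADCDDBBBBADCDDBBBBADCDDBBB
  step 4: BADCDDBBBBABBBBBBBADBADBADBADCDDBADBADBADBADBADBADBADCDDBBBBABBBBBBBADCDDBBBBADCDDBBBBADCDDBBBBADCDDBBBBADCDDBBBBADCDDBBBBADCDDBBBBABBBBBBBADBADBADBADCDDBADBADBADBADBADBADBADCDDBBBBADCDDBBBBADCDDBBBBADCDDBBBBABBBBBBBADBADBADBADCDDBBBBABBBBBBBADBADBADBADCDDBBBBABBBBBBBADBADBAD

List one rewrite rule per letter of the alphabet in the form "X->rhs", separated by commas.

A->CDD, B->BAD, C->BA, D->BBB

  step 3 ⇒ step 4: BADCDDBBBBABBBBBBBADCDDBADBADBADBADBADBADBADCDDBBBBABBBBBBBADBADBADBADCDDBBBBADCDDBBBBADCDDBBB ⇒ BAD·CDD·BBB·BA·BBB·BBB·BAD·BAD·BAD·BAD·CDD·BAD·BAD·BAD·BAD·BAD·BAD·BAD·CDD·BBB·BA·BBB·BBB·BAD·CDD·BBB·BAD·CDD·BBB·BAD·CDD·BBB·BAD·CDD·BBB·BAD·CDD·BBB·BAD·CDD·BBB·BAD·CDD·BBB·BA·BBB·BBB·BAD·BAD·BAD·BAD·CDD·BAD·BAD·BAD·BAD·BAD·BAD·BAD·CDD·BBB·BAD·CDD·BBB·BAD·CDD·BBB·BAD·CDD·BBB·BA·BBB·BBB·BAD·BAD·BAD·BAD·CDD·BBB·BA·BBB·BBB·BAD·BAD·BAD·BAD·CDD·BBB·BA·BBB·BBB·BAD·BAD·BAD
    A ↦ CDD
    B ↦ BAD
    C ↦ BA
    D ↦ BBB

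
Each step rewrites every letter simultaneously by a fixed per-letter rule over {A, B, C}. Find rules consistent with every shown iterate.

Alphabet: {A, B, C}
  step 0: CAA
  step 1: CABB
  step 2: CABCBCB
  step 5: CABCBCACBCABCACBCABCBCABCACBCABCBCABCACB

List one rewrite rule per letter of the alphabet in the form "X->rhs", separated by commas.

A->B, B->CB, C->CA

  step 1 ⇒ step 2: CABB ⇒ CA·B·CB·CB
    A ↦ B
    B ↦ CB
    C ↦ CA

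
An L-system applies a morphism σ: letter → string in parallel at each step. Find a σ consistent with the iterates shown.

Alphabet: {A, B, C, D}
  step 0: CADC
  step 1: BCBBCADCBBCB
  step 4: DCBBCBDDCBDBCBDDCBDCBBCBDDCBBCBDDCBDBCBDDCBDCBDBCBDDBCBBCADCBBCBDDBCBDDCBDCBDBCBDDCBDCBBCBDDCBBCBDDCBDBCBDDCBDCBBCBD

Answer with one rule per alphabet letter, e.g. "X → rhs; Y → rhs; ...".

  step 0 ⇒ step 1: CADC ⇒ BCB·BCA·DCB·BCB
    A ↦ BCA
    C ↦ BCB
    D ↦ DCB
    B ↦ D  (constrained at step 1)

A->BCA, B->D, C->BCB, D->DCB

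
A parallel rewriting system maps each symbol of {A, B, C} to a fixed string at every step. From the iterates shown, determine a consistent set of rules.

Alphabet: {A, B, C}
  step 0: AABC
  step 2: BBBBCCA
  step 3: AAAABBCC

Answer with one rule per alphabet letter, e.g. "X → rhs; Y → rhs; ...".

A->CC, B->A, C->B

  step 2 ⇒ step 3: BBBBCCA ⇒ A·A·A·A·B·B·CC
    A ↦ CC
    B ↦ A
    C ↦ B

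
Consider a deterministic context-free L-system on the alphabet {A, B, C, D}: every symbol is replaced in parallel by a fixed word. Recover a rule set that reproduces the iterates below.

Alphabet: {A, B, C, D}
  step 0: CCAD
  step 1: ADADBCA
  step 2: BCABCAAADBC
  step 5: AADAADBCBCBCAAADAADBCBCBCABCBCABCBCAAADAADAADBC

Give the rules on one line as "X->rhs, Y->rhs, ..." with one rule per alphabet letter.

  step 1 ⇒ step 2: ADADBCA ⇒ BC·A·BC·A·A·AD·BC
    A ↦ BC
    B ↦ A
    C ↦ AD
    D ↦ A

A->BC, B->A, C->AD, D->A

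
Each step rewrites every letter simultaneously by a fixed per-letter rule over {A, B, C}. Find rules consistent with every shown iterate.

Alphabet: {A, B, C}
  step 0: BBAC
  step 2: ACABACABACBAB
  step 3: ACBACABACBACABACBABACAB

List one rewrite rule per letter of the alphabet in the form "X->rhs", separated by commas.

A->AC, B->AB, C->B

  step 2 ⇒ step 3: ACABACABACBAB ⇒ AC·B·AC·AB·AC·B·AC·AB·AC·B·AB·AC·AB
    A ↦ AC
    B ↦ AB
    C ↦ B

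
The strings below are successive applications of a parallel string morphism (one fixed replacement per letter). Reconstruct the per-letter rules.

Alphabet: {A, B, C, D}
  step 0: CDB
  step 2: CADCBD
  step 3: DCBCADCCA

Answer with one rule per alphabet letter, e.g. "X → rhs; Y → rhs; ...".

A->CB, B->C, C->D, D->CA

  step 2 ⇒ step 3: CADCBD ⇒ D·CB·CA·D·C·CA
    A ↦ CB
    B ↦ C
    C ↦ D
    D ↦ CA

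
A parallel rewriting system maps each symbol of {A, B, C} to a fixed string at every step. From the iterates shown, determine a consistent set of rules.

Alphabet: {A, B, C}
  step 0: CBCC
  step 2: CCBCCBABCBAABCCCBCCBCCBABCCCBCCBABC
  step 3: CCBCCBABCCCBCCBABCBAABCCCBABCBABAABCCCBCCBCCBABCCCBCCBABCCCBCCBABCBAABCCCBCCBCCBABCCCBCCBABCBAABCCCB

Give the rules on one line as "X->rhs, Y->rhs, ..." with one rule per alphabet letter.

A->BA, B->ABC, C->CCB

  step 2 ⇒ step 3: CCBCCBABCBAABCCCBCCBCCBABCCCBCCBABC ⇒ CCB·CCB·ABC·CCB·CCB·ABC·BA·ABC·CCB·ABC·BA·BA·ABC·CCB·CCB·CCB·ABC·CCB·CCB·ABC·CCB·CCB·ABC·BA·ABC·CCB·CCB·CCB·ABC·CCB·CCB·ABC·BA·ABC·CCB
    A ↦ BA
    B ↦ ABC
    C ↦ CCB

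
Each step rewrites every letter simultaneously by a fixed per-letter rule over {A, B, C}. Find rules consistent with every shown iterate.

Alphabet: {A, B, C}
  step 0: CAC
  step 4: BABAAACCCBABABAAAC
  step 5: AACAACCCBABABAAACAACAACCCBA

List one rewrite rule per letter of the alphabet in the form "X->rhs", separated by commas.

A->C, B->AA, C->BA

  step 4 ⇒ step 5: BABAAACCCBABABAAAC ⇒ AA·C·AA·C·C·C·BA·BA·BA·AA·C·AA·C·AA·C·C·C·BA
    A ↦ C
    B ↦ AA
    C ↦ BA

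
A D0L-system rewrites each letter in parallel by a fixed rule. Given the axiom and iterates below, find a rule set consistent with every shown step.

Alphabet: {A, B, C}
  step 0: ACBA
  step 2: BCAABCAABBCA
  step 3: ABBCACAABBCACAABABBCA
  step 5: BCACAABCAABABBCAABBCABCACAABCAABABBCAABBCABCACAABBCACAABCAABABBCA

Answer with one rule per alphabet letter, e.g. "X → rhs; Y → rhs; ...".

A->CA, B->AB, C->B

  step 2 ⇒ step 3: BCAABCAABBCA ⇒ AB·B·CA·CA·AB·B·CA·CA·AB·AB·B·CA
    A ↦ CA
    B ↦ AB
    C ↦ B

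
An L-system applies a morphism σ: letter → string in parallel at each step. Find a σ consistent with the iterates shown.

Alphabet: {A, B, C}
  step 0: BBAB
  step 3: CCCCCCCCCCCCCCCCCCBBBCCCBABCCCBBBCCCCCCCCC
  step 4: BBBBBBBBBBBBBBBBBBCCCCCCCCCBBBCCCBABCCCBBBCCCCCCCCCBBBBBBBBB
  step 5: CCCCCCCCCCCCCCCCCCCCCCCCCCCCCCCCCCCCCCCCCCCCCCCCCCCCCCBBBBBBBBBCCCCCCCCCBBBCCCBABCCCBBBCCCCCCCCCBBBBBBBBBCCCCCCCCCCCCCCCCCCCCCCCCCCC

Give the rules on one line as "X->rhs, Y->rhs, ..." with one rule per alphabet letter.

  step 4 ⇒ step 5: BBBBBBBBBBBBBBBBBBCCCCCCCCCBBBCCCBABCCCBBBCCCCCCCCCBBBBBBBBB ⇒ CCC·CCC·CCC·CCC·CCC·CCC·CCC·CCC·CCC·CCC·CCC·CCC·CCC·CCC·CCC·CCC·CCC·CCC·B·B·B·B·B·B·B·B·B·CCC·CCC·CCC·B·B·B·CCC·BAB·CCC·B·B·B·CCC·CCC·CCC·B·B·B·B·B·B·B·B·B·CCC·CCC·CCC·CCC·CCC·CCC·CCC·CCC·CCC
    A ↦ BAB
    B ↦ CCC
    C ↦ B

A->BAB, B->CCC, C->B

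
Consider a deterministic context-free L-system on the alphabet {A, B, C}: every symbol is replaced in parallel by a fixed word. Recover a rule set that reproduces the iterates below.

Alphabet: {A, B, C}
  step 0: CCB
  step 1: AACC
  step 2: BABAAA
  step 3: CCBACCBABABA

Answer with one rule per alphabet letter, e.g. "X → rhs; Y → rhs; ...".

  step 2 ⇒ step 3: BABAAA ⇒ CC·BA·CC·BA·BA·BA
    A ↦ BA
    B ↦ CC
  step 0 ⇒ step 1: CCB ⇒ A·A·CC
    C ↦ A

A->BA, B->CC, C->A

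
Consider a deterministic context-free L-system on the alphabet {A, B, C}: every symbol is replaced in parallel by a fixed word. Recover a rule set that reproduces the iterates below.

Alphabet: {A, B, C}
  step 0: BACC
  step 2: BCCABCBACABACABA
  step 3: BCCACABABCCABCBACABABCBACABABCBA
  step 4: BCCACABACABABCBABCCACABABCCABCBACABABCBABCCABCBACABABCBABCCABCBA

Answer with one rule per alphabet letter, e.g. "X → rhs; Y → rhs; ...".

  step 3 ⇒ step 4: BCCACABABCCABCBACABABCBACABABCBA ⇒ BC·CA·CA·BA·CA·BA·BC·BA·BC·CA·CA·BA·BC·CA·BC·BA·CA·BA·BC·BA·BC·CA·BC·BA·CA·BA·BC·BA·BC·CA·BC·BA
    A ↦ BA
    B ↦ BC
    C ↦ CA

A->BA, B->BC, C->CA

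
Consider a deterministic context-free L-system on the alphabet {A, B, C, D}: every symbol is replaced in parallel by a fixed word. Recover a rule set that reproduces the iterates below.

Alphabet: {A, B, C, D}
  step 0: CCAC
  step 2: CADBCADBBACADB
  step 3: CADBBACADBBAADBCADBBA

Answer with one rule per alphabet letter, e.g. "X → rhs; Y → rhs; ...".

  step 2 ⇒ step 3: CADBCADBBACADB ⇒ CA·DB·B·A·CA·DB·B·A·A·DB·CA·DB·B·A
    A ↦ DB
    B ↦ A
    C ↦ CA
    D ↦ B

A->DB, B->A, C->CA, D->B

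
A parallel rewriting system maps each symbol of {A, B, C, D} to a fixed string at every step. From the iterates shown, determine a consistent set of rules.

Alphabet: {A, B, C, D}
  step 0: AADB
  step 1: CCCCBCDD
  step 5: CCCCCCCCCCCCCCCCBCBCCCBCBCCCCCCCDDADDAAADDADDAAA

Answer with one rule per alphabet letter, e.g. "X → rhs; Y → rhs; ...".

A->CC, B->DD, C->A, D->BC

  step 0 ⇒ step 1: AADB ⇒ CC·CC·BC·DD
    A ↦ CC
    B ↦ DD
    D ↦ BC
    C ↦ A  (constrained at step 1)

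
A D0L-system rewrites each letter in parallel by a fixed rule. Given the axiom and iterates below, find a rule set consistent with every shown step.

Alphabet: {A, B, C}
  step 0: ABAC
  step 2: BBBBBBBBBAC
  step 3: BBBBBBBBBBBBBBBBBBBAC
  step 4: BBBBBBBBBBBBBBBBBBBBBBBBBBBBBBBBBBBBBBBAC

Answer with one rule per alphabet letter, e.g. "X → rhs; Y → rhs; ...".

A->B, B->BB, C->AC

  step 3 ⇒ step 4: BBBBBBBBBBBBBBBBBBBAC ⇒ BB·BB·BB·BB·BB·BB·BB·BB·BB·BB·BB·BB·BB·BB·BB·BB·BB·BB·BB·B·AC
    A ↦ B
    B ↦ BB
    C ↦ AC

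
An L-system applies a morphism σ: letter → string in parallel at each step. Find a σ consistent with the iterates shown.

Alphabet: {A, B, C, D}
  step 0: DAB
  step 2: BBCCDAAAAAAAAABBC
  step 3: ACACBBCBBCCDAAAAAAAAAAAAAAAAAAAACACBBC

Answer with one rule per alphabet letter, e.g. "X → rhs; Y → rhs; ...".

  step 2 ⇒ step 3: BBCCDAAAAAAAAABBC ⇒ AC·AC·BBC·BBC·CDA·AA·AA·AA·AA·AA·AA·AA·AA·AA·AC·AC·BBC
    A ↦ AA
    B ↦ AC
    C ↦ BBC
    D ↦ CDA

A->AA, B->AC, C->BBC, D->CDA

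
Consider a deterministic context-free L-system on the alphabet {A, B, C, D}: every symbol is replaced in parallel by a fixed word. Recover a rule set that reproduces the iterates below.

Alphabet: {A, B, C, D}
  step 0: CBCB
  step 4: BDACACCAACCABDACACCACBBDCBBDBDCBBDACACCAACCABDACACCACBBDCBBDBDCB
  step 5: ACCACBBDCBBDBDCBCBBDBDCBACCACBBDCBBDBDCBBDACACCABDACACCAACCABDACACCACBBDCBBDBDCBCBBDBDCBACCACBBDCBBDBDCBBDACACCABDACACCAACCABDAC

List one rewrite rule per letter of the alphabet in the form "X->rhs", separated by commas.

A->CB, B->AC, C->BD, D->CA

  step 4 ⇒ step 5: BDACACCAACCABDACACCACBBDCBBDBDCBBDACACCAACCABDACACCACBBDCBBDBDCB ⇒ AC·CA·CB·BD·CB·BD·BD·CB·CB·BD·BD·CB·AC·CA·CB·BD·CB·BD·BD·CB·BD·AC·AC·CA·BD·AC·AC·CA·AC·CA·BD·AC·AC·CA·CB·BD·CB·BD·BD·CB·CB·BD·BD·CB·AC·CA·CB·BD·CB·BD·BD·CB·BD·AC·AC·CA·BD·AC·AC·CA·AC·CA·BD·AC
    A ↦ CB
    B ↦ AC
    C ↦ BD
    D ↦ CA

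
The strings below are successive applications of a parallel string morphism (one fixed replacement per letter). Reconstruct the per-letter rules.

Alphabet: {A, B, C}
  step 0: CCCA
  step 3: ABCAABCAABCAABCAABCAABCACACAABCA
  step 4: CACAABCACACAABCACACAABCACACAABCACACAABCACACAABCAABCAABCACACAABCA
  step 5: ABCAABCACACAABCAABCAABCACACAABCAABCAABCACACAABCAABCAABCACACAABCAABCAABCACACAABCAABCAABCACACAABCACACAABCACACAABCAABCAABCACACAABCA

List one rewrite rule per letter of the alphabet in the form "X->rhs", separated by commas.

  step 4 ⇒ step 5: CACAABCACACAABCACACAABCACACAABCACACAABCACACAABCAABCAABCACACAABCA ⇒ AB·CA·AB·CA·CA·CA·AB·CA·AB·CA·AB·CA·CA·CA·AB·CA·AB·CA·AB·CA·CA·CA·AB·CA·AB·CA·AB·CA·CA·CA·AB·CA·AB·CA·AB·CA·CA·CA·AB·CA·AB·CA·AB·CA·CA·CA·AB·CA·CA·CA·AB·CA·CA·CA·AB·CA·AB·CA·AB·CA·CA·CA·AB·CA
    A ↦ CA
    B ↦ CA
    C ↦ AB

A->CA, B->CA, C->AB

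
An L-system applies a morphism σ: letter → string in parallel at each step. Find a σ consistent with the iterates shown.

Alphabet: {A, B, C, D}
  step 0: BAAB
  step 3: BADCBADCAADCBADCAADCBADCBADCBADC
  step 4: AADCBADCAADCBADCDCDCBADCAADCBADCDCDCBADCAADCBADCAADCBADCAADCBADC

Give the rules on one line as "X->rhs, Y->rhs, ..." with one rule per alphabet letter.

  step 3 ⇒ step 4: BADCBADCAADCBADCAADCBADCBADCBADC ⇒ AA·DC·B·ADC·AA·DC·B·ADC·DC·DC·B·ADC·AA·DC·B·ADC·DC·DC·B·ADC·AA·DC·B·ADC·AA·DC·B·ADC·AA·DC·B·ADC
    A ↦ DC
    B ↦ AA
    C ↦ ADC
    D ↦ B

A->DC, B->AA, C->ADC, D->B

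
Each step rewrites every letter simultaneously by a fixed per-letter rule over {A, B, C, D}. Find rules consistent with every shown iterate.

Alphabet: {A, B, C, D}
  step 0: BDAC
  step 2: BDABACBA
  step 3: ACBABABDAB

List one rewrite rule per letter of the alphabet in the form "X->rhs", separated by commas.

  step 2 ⇒ step 3: BDABACBA ⇒ A·CBA·B·A·B·D·A·B
    A ↦ B
    B ↦ A
    C ↦ D
    D ↦ CBA

A->B, B->A, C->D, D->CBA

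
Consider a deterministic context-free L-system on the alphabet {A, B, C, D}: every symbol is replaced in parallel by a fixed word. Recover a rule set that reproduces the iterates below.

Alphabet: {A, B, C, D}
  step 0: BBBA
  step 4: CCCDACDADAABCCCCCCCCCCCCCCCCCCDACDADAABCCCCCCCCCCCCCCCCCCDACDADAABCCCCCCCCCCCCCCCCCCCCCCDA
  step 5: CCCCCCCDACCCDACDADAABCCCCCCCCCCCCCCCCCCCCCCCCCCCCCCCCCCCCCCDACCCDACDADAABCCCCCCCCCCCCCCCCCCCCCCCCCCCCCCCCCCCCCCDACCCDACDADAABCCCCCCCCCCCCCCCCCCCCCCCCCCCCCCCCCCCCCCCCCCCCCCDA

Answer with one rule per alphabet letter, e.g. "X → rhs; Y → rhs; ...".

A->DA, B->ABC, C->CC, D->C

  step 4 ⇒ step 5: CCCDACDADAABCCCCCCCCCCCCCCCCCCDACDADAABCCCCCCCCCCCCCCCCCCDACDADAABCCCCCCCCCCCCCCCCCCCCCCDA ⇒ CC·CC·CC·C·DA·CC·C·DA·C·DA·DA·ABC·CC·CC·CC·CC·CC·CC·CC·CC·CC·CC·CC·CC·CC·CC·CC·CC·CC·CC·C·DA·CC·C·DA·C·DA·DA·ABC·CC·CC·CC·CC·CC·CC·CC·CC·CC·CC·CC·CC·CC·CC·CC·CC·CC·CC·C·DA·CC·C·DA·C·DA·DA·ABC·CC·CC·CC·CC·CC·CC·CC·CC·CC·CC·CC·CC·CC·CC·CC·CC·CC·CC·CC·CC·CC·CC·C·DA
    A ↦ DA
    B ↦ ABC
    C ↦ CC
    D ↦ C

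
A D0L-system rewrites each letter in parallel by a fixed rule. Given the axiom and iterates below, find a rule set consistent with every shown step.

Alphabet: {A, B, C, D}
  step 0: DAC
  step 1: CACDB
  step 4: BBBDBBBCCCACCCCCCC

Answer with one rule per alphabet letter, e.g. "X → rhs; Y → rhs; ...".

A->D, B->CC, C->B, D->CAC

  step 0 ⇒ step 1: DAC ⇒ CAC·D·B
    A ↦ D
    C ↦ B
    D ↦ CAC
    B ↦ CC  (constrained at step 1)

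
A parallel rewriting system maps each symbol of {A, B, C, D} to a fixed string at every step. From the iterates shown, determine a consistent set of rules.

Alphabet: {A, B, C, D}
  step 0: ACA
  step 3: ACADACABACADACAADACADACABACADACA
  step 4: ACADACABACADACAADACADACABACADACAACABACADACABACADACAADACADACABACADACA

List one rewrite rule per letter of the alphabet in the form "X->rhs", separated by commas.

A->ACA, B->AD, C->D, D->B

  step 3 ⇒ step 4: ACADACABACADACAADACADACABACADACA ⇒ ACA·D·ACA·B·ACA·D·ACA·AD·ACA·D·ACA·B·ACA·D·ACA·ACA·B·ACA·D·ACA·B·ACA·D·ACA·AD·ACA·D·ACA·B·ACA·D·ACA
    A ↦ ACA
    B ↦ AD
    C ↦ D
    D ↦ B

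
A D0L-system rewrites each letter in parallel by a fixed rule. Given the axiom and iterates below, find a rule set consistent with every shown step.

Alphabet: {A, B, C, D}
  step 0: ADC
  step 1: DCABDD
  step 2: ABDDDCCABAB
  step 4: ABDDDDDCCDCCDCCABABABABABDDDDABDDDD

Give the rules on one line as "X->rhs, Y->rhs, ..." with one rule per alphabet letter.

A->DC, B->C, C->DD, D->AB

  step 1 ⇒ step 2: DCABDD ⇒ AB·DD·DC·C·AB·AB
    A ↦ DC
    B ↦ C
    C ↦ DD
    D ↦ AB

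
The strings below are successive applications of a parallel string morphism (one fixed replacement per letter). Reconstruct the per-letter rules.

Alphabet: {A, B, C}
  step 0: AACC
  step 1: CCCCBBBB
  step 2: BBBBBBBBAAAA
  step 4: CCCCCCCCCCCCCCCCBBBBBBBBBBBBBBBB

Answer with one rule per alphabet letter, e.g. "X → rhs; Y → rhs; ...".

  step 1 ⇒ step 2: CCCCBBBB ⇒ BB·BB·BB·BB·A·A·A·A
    B ↦ A
    C ↦ BB
  step 0 ⇒ step 1: AACC ⇒ CC·CC·BB·BB
    A ↦ CC

A->CC, B->A, C->BB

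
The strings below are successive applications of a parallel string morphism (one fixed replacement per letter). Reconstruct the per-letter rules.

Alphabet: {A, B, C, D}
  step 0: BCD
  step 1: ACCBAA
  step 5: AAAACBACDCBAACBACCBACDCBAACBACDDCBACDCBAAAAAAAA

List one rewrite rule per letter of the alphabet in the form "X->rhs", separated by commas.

  step 0 ⇒ step 1: BCD ⇒ AC·CB·AA
    B ↦ AC
    C ↦ CB
    D ↦ AA
    A ↦ D  (constrained at step 1)

A->D, B->AC, C->CB, D->AA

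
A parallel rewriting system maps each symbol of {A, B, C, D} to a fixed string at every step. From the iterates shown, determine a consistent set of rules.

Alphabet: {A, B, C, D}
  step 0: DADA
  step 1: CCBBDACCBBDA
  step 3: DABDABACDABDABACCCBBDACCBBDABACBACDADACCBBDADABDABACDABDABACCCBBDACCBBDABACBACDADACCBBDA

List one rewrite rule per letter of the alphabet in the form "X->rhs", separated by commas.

A->BDA, B->DA, C->BAC, D->CCB

  step 0 ⇒ step 1: DADA ⇒ CCB·BDA·CCB·BDA
    A ↦ BDA
    D ↦ CCB
    B ↦ DA  (constrained at step 1)
    C ↦ BAC  (constrained at step 1)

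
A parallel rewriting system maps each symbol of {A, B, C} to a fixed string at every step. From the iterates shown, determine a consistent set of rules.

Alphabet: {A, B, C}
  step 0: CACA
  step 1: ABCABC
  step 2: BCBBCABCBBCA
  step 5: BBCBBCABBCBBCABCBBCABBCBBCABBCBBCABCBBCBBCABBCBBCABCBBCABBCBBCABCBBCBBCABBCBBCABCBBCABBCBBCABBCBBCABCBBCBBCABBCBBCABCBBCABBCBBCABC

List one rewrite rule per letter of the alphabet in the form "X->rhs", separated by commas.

  step 1 ⇒ step 2: ABCABC ⇒ BC·BBC·A·BC·BBC·A
    A ↦ BC
    B ↦ BBC
    C ↦ A

A->BC, B->BBC, C->A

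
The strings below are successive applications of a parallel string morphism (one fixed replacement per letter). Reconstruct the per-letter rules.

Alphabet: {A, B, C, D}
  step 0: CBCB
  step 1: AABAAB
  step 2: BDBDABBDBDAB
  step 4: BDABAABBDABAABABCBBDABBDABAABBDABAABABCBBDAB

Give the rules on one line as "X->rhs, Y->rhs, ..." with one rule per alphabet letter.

  step 1 ⇒ step 2: AABAAB ⇒ BD·BD·AB·BD·BD·AB
    A ↦ BD
    B ↦ AB
  step 0 ⇒ step 1: CBCB ⇒ A·AB·A·AB
    C ↦ A
    D ↦ CB  (constrained at step 2)

A->BD, B->AB, C->A, D->CB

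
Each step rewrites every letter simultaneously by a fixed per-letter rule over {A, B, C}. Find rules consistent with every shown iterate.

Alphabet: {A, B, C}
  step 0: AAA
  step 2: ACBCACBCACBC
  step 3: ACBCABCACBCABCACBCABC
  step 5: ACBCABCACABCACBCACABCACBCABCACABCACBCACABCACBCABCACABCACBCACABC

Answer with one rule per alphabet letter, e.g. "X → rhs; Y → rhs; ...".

  step 2 ⇒ step 3: ACBCACBCACBC ⇒ AC·BC·A·BC·AC·BC·A·BC·AC·BC·A·BC
    A ↦ AC
    B ↦ A
    C ↦ BC

A->AC, B->A, C->BC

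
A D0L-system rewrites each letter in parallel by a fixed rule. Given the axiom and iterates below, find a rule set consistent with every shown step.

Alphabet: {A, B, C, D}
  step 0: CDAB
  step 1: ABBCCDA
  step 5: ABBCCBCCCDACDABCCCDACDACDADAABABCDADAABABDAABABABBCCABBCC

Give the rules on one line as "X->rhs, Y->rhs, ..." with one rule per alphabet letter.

A->C, B->DA, C->AB, D->BC

  step 0 ⇒ step 1: CDAB ⇒ AB·BC·C·DA
    A ↦ C
    B ↦ DA
    C ↦ AB
    D ↦ BC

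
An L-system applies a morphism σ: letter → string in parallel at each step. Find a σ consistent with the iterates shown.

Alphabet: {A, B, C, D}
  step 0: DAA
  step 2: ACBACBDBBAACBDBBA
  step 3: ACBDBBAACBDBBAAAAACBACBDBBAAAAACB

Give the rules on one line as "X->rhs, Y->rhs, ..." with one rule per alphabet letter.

A->ACB, B->A, C->DBB, D->A

  step 2 ⇒ step 3: ACBACBDBBAACBDBBA ⇒ ACB·DBB·A·ACB·DBB·A·A·A·A·ACB·ACB·DBB·A·A·A·A·ACB
    A ↦ ACB
    B ↦ A
    C ↦ DBB
    D ↦ A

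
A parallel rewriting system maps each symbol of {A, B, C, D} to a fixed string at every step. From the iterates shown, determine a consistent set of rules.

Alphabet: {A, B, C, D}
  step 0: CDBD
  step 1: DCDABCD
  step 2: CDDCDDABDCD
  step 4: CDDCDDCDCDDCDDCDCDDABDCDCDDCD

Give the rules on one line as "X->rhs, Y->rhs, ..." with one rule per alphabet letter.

  step 1 ⇒ step 2: DCDABCD ⇒ CD·D·CD·D·AB·D·CD
    A ↦ D
    B ↦ AB
    C ↦ D
    D ↦ CD

A->D, B->AB, C->D, D->CD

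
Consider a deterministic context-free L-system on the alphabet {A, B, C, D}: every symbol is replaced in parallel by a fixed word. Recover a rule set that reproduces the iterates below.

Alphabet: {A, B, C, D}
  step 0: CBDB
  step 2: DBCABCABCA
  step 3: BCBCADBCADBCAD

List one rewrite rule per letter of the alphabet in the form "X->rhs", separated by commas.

  step 2 ⇒ step 3: DBCABCABCA ⇒ BC·BC·A·D·BC·A·D·BC·A·D
    A ↦ D
    B ↦ BC
    C ↦ A
    D ↦ BC

A->D, B->BC, C->A, D->BC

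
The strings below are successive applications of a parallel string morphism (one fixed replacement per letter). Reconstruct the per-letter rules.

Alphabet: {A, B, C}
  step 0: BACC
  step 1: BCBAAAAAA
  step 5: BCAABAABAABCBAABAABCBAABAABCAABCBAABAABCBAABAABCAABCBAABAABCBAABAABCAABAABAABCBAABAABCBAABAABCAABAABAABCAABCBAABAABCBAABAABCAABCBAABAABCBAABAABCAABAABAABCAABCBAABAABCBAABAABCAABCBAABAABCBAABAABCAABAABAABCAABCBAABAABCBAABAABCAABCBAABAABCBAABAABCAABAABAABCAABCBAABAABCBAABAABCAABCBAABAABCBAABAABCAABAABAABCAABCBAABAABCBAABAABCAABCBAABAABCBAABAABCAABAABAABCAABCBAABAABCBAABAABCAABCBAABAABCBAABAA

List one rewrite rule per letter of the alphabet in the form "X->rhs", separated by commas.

  step 0 ⇒ step 1: BACC ⇒ BC·BAA·AA·AA
    A ↦ BAA
    B ↦ BC
    C ↦ AA

A->BAA, B->BC, C->AA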